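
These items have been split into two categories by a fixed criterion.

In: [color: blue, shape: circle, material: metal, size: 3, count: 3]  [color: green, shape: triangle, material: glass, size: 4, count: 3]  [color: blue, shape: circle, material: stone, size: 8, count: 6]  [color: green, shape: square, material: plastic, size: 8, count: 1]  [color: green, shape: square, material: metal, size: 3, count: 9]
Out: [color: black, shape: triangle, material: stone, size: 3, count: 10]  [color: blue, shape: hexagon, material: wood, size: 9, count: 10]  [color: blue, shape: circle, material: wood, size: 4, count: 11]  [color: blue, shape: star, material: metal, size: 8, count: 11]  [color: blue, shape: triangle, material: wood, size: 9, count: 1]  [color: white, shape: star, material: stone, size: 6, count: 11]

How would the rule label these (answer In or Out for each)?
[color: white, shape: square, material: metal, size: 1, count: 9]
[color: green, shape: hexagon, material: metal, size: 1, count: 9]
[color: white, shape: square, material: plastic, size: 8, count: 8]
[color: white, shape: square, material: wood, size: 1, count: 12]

The classifier is using: size ≤ 8 AND count ≤ 9.
[color: white, shape: square, material: metal, size: 1, count: 9]: size = 1, count = 9 — matches, so In. [color: green, shape: hexagon, material: metal, size: 1, count: 9]: size = 1, count = 9 — matches, so In. [color: white, shape: square, material: plastic, size: 8, count: 8]: size = 8, count = 8 — matches, so In. [color: white, shape: square, material: wood, size: 1, count: 12]: size = 1, count = 12 — lacks this property, so Out.

In, In, In, Out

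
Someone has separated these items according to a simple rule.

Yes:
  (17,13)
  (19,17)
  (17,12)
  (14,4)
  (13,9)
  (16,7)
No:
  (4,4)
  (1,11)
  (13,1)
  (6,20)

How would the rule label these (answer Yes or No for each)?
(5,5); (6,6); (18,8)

Rule: first > second AND sum ≥ 18. This holds for each 'Yes' example and fails for each 'No' one.
(5,5) — 5 = 5, 5+5 = 10, hence No.
(6,6) — 6 = 6, 6+6 = 12, hence No.
(18,8) — 18 > 8, 18+8 = 26, hence Yes.

No, No, Yes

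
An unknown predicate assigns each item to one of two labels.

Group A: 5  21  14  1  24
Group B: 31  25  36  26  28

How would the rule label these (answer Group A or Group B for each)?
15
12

The common property of the 'Group A' items is: at most 24. No 'Group B' item has it.
15: 15 ≤ 24 — matches, so Group A.
12: 12 ≤ 24 — matches, so Group A.

Group A, Group A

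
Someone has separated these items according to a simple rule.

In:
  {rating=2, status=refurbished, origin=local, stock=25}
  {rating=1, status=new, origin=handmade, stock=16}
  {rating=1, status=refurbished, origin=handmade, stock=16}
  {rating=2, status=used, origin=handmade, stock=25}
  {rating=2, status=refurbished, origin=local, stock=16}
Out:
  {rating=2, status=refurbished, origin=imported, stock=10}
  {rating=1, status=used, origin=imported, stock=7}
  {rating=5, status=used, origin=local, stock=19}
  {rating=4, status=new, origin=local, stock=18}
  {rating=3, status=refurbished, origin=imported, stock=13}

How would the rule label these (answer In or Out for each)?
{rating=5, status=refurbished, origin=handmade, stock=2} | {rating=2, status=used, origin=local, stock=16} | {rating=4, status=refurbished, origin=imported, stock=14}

The distinguishing property — rating ≤ 2 AND stock ≥ 13 — holds for all the 'In' cases and none of the 'Out' cases.
{rating=5, status=refurbished, origin=handmade, stock=2}: rating = 5, stock = 2, does not satisfy this → Out.
{rating=2, status=used, origin=local, stock=16}: rating = 2, stock = 16, passes → In.
{rating=4, status=refurbished, origin=imported, stock=14}: rating = 4, stock = 14, does not satisfy this → Out.

Out, In, Out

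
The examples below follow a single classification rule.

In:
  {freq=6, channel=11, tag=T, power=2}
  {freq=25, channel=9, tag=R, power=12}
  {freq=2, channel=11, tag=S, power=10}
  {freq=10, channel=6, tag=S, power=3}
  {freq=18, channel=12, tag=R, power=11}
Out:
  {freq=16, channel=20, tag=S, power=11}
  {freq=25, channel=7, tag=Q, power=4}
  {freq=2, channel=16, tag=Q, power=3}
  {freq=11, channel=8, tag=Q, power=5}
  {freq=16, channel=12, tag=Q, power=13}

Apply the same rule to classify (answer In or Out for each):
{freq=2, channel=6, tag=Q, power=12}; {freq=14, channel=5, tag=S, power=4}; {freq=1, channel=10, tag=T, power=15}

Out, In, In

One predicate separates the groups cleanly: tag is not Q AND channel ≤ 12.
{freq=2, channel=6, tag=Q, power=12}: Out (tag is Q, channel = 6).
{freq=14, channel=5, tag=S, power=4}: In (tag is S, channel = 5).
{freq=1, channel=10, tag=T, power=15}: In (tag is T, channel = 10).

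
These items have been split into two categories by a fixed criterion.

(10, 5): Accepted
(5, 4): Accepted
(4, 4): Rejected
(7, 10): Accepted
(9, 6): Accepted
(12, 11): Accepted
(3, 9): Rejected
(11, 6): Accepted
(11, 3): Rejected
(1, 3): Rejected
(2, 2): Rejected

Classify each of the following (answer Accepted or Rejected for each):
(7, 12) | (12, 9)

Accepted, Accepted

Checking candidate rules against both groups, what survives is: sum is odd.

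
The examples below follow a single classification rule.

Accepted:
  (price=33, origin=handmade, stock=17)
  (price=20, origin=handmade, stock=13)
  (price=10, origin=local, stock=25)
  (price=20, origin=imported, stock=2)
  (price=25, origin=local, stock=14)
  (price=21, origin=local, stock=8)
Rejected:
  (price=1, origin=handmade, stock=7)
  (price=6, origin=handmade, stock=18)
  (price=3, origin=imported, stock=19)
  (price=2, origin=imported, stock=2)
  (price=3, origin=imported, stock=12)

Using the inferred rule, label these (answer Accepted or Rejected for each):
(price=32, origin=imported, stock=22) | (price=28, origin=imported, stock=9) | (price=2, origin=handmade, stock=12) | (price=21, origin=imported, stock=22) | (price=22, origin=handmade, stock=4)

Accepted, Accepted, Rejected, Accepted, Accepted

The rule appears to be: price ≥ 10.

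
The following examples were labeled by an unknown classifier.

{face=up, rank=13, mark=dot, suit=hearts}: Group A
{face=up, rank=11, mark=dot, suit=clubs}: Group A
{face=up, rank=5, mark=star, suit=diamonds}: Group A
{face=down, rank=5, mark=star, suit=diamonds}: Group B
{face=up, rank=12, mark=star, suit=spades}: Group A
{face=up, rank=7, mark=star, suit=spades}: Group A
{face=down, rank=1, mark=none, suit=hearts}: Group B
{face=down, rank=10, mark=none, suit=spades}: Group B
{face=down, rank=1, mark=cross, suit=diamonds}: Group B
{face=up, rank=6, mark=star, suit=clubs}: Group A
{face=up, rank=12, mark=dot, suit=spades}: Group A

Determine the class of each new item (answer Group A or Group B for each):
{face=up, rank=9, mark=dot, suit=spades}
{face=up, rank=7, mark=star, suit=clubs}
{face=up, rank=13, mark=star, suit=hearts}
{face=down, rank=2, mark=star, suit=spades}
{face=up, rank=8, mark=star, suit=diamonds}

Comparing the two groups points to one rule — face is up.
{face=up, rank=9, mark=dot, suit=spades}: face is up — qualifies, so Group A. {face=up, rank=7, mark=star, suit=clubs}: face is up — qualifies, so Group A. {face=up, rank=13, mark=star, suit=hearts}: face is up — qualifies, so Group A. {face=down, rank=2, mark=star, suit=spades}: face is down — fails this test, so Group B. {face=up, rank=8, mark=star, suit=diamonds}: face is up — qualifies, so Group A.

Group A, Group A, Group A, Group B, Group A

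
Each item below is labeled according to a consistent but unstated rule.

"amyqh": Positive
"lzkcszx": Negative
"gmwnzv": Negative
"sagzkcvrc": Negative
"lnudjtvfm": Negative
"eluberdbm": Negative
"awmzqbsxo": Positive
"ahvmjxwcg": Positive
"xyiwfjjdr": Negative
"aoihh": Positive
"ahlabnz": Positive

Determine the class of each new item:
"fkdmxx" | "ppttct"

The classifier is using: starts with 'a'.
"fkdmxx": starts with 'f', fails this test → Negative.
"ppttct": starts with 'p', fails this test → Negative.

Negative, Negative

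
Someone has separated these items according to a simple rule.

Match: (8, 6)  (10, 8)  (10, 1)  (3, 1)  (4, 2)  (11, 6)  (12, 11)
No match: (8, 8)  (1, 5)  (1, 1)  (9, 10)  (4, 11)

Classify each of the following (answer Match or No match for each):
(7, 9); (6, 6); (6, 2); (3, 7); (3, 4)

'Match' ⟺ first > second.
(7, 9) — 7 < 9, hence No match.
(6, 6) — 6 = 6, hence No match.
(6, 2) — 6 > 2, hence Match.
(3, 7) — 3 < 7, hence No match.
(3, 4) — 3 < 4, hence No match.

No match, No match, Match, No match, No match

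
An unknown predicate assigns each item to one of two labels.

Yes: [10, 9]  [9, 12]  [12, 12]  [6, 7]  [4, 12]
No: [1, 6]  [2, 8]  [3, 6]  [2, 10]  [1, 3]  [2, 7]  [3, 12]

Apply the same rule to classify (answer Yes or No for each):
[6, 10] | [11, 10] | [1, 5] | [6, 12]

Yes, Yes, No, Yes

The distinguishing property — first ≥ 4 — holds for all the 'Yes' cases and none of the 'No' cases.
[6, 10] → first 6 → Yes. [11, 10] → first 11 → Yes. [1, 5] → first 1 → No. [6, 12] → first 6 → Yes.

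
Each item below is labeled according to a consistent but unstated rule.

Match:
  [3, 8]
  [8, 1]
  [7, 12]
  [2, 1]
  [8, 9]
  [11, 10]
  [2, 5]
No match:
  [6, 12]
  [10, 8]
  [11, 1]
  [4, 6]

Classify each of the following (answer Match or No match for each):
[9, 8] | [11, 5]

The common property of the 'Match' items is: sum is odd. No 'No match' item has it.
[9, 8] → 9+8 = 17 → Match. [11, 5] → 11+5 = 16 → No match.

Match, No match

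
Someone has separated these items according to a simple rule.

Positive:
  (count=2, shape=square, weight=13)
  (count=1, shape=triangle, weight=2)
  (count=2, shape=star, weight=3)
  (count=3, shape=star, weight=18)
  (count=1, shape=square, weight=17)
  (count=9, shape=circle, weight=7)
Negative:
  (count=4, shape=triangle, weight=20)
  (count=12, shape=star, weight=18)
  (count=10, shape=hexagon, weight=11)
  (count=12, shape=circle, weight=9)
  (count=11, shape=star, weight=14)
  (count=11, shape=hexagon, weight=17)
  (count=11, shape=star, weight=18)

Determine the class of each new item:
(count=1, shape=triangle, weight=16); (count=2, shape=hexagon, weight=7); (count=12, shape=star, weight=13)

Positive, Positive, Negative

The pattern is that an item is 'Positive' exactly when: weight ≤ 18 AND count ≤ 9.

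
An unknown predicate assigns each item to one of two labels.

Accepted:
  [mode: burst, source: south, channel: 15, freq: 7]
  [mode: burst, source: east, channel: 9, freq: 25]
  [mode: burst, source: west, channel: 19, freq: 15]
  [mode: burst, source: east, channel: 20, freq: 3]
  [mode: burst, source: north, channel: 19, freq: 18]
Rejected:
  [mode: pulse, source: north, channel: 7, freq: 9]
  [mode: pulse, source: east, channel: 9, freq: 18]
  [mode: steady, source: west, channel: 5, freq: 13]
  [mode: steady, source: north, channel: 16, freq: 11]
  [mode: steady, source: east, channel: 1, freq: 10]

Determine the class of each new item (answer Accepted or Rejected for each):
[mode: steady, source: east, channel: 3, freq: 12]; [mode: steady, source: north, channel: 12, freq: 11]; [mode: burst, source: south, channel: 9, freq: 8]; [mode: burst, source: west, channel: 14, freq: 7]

Rejected, Rejected, Accepted, Accepted

Checking candidate rules against both groups, what survives is: mode is burst.
Rejected: [mode: steady, source: east, channel: 3, freq: 12], since mode is steady.
Rejected: [mode: steady, source: north, channel: 12, freq: 11], since mode is steady.
Accepted: [mode: burst, source: south, channel: 9, freq: 8], since mode is burst.
Accepted: [mode: burst, source: west, channel: 14, freq: 7], since mode is burst.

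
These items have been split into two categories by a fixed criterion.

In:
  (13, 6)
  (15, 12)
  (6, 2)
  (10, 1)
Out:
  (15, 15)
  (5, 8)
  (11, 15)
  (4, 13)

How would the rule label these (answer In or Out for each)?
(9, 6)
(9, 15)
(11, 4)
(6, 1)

In, Out, In, In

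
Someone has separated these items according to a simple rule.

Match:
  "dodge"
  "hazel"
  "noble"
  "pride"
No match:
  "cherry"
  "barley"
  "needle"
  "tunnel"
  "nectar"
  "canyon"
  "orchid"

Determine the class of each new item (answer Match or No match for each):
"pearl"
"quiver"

All 'Match' examples share one property — odd length — and every 'No match' example lacks it.
"pearl": Match (length 5).
"quiver": No match (length 6).

Match, No match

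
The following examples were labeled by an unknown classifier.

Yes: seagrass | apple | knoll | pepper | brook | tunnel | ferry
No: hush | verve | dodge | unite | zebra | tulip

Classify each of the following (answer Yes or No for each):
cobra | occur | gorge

No, Yes, No

The simplest hypothesis consistent with all the labels is: has a double letter.
cobra: no doubled letter — doesn't match, so No. occur: 'cc' doubled — meets the rule, so Yes. gorge: no doubled letter — doesn't match, so No.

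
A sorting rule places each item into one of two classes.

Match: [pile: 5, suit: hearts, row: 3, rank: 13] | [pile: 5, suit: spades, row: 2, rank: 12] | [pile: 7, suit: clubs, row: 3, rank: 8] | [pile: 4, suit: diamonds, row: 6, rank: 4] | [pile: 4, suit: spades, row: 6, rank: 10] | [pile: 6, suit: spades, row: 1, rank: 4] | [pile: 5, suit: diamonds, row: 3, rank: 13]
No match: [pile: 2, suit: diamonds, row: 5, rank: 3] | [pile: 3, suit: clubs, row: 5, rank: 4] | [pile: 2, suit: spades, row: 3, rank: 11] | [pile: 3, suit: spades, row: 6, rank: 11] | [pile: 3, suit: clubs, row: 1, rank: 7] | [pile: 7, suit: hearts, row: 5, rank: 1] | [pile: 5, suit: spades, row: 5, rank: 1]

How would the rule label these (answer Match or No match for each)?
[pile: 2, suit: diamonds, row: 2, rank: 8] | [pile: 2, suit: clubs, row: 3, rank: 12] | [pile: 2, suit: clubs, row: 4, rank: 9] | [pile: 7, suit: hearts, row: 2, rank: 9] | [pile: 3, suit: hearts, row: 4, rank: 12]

The common property of the 'Match' items is: rank ≥ 3 AND pile ≥ 4. No 'No match' item has it.
No match: [pile: 2, suit: diamonds, row: 2, rank: 8], since rank = 8, pile = 2. No match: [pile: 2, suit: clubs, row: 3, rank: 12], since rank = 12, pile = 2. No match: [pile: 2, suit: clubs, row: 4, rank: 9], since rank = 9, pile = 2. Match: [pile: 7, suit: hearts, row: 2, rank: 9], since rank = 9, pile = 7. No match: [pile: 3, suit: hearts, row: 4, rank: 12], since rank = 12, pile = 3.

No match, No match, No match, Match, No match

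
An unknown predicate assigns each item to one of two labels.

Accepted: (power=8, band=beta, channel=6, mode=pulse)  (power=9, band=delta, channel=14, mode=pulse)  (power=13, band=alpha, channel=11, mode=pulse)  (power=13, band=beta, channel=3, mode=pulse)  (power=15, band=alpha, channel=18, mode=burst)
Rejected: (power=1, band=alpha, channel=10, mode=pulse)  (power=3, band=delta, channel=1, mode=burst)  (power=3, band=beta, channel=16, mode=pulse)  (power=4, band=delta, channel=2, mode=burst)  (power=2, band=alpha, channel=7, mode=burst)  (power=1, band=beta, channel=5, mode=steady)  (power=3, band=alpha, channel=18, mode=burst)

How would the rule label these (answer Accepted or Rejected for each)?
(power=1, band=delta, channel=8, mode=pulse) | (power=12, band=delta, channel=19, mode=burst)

Rejected, Accepted

The rule appears to be: power ≥ 8.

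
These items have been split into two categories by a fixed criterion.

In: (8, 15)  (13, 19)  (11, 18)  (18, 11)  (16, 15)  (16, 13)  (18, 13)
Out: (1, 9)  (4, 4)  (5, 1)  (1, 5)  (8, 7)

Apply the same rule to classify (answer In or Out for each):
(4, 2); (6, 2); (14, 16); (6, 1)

One predicate separates the groups cleanly: sum ≥ 23.
(4, 2) → 4+2 = 6 → Out. (6, 2) → 6+2 = 8 → Out. (14, 16) → 14+16 = 30 → In. (6, 1) → 6+1 = 7 → Out.

Out, Out, In, Out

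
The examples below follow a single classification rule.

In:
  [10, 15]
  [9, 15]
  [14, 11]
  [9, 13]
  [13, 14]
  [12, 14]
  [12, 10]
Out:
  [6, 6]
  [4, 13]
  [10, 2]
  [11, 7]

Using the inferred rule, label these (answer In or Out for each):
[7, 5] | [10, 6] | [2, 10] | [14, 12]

Out, Out, Out, In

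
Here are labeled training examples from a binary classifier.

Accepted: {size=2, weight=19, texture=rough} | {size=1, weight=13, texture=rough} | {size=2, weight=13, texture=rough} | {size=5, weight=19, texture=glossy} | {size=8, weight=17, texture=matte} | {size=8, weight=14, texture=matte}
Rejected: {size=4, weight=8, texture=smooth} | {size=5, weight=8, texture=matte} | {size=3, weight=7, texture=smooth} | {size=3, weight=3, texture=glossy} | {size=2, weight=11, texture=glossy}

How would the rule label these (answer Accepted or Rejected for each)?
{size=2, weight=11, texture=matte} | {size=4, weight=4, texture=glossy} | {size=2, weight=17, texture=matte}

The common property of the 'Accepted' items is: weight ≥ 13. No 'Rejected' item has it.
{size=2, weight=11, texture=matte}: Rejected (weight = 11).
{size=4, weight=4, texture=glossy}: Rejected (weight = 4).
{size=2, weight=17, texture=matte}: Accepted (weight = 17).

Rejected, Rejected, Accepted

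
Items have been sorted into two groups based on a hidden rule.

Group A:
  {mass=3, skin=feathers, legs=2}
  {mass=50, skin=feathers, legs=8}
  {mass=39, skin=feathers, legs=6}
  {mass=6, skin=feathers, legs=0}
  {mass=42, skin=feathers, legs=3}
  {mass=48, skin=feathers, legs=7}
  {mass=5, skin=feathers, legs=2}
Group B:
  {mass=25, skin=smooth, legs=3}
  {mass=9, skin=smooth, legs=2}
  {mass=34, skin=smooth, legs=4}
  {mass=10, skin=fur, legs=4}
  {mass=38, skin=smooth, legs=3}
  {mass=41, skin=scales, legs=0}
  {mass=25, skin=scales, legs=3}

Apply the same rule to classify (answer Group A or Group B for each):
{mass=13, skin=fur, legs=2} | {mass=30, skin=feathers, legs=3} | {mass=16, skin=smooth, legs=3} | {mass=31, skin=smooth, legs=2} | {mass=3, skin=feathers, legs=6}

The rule appears to be: skin is feathers.
{mass=13, skin=fur, legs=2} → skin is fur → Group B.
{mass=30, skin=feathers, legs=3} → skin is feathers → Group A.
{mass=16, skin=smooth, legs=3} → skin is smooth → Group B.
{mass=31, skin=smooth, legs=2} → skin is smooth → Group B.
{mass=3, skin=feathers, legs=6} → skin is feathers → Group A.

Group B, Group A, Group B, Group B, Group A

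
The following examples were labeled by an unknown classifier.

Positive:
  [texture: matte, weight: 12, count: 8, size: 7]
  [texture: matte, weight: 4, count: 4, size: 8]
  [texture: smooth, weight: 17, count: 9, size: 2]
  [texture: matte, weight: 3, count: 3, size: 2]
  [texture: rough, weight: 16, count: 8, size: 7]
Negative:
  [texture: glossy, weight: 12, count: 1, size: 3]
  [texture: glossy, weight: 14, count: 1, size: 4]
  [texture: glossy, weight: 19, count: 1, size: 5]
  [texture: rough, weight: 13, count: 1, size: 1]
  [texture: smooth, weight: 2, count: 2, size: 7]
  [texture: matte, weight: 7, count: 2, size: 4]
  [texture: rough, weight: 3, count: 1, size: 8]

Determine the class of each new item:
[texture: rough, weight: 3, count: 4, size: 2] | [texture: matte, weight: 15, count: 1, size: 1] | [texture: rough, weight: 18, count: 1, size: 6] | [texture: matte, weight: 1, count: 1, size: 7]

Positive, Negative, Negative, Negative

A rule that fits every label: count ≥ 3 — true of each 'Positive' example, false of each 'Negative' one.
[texture: rough, weight: 3, count: 4, size: 2]: count = 4 — fits, so Positive.
[texture: matte, weight: 15, count: 1, size: 1]: count = 1 — doesn't match, so Negative.
[texture: rough, weight: 18, count: 1, size: 6]: count = 1 — doesn't match, so Negative.
[texture: matte, weight: 1, count: 1, size: 7]: count = 1 — doesn't match, so Negative.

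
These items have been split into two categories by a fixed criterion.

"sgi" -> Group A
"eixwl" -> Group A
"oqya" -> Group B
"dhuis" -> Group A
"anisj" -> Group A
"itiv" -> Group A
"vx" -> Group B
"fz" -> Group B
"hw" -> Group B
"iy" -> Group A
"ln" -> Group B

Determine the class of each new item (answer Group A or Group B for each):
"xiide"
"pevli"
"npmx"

A rule that fits every label: contains 'i' — true of each 'Group A' example, false of each 'Group B' one.

Group A, Group A, Group B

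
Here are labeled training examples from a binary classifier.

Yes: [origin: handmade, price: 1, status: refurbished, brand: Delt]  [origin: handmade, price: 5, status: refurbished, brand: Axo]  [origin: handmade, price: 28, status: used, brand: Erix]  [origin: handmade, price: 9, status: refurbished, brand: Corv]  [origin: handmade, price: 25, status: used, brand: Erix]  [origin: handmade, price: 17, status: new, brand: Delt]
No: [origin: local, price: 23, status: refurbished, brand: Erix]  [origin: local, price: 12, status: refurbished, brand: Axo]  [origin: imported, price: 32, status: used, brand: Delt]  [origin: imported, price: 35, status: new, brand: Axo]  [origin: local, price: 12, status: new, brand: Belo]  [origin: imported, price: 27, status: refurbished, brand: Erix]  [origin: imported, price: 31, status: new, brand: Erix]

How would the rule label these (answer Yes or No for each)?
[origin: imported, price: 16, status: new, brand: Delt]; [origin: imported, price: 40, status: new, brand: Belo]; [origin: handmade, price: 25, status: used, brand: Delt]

No, No, Yes

One predicate separates the groups cleanly: origin is handmade.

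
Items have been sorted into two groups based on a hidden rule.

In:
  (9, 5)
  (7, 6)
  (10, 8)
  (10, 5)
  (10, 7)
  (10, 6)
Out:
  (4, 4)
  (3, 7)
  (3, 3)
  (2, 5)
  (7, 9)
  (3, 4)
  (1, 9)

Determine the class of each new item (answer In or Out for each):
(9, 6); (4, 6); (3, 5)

In, Out, Out

The rule appears to be: first > second.
(9, 6): 9 > 6, checks out → In.
(4, 6): 4 < 6, fails this test → Out.
(3, 5): 3 < 5, fails this test → Out.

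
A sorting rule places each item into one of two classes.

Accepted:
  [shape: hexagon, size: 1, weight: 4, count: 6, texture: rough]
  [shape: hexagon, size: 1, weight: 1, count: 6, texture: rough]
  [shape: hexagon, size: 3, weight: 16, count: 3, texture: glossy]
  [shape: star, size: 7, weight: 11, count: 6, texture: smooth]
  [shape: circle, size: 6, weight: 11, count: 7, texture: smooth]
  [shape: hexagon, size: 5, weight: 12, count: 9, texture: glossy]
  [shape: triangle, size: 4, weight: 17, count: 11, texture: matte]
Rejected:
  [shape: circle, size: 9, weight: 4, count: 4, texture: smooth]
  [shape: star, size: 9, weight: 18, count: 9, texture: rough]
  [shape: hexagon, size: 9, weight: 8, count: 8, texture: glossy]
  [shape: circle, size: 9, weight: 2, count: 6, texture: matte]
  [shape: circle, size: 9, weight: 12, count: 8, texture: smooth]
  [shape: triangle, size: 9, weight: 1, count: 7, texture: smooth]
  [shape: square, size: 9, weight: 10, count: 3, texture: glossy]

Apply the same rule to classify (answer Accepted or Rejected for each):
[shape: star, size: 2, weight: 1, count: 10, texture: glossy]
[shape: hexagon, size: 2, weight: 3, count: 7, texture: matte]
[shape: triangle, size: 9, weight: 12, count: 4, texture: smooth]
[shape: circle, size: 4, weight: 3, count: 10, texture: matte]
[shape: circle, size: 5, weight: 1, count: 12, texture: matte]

Every 'Accepted' example satisfies: size ≤ 7. None of the 'Rejected' examples do.

Accepted, Accepted, Rejected, Accepted, Accepted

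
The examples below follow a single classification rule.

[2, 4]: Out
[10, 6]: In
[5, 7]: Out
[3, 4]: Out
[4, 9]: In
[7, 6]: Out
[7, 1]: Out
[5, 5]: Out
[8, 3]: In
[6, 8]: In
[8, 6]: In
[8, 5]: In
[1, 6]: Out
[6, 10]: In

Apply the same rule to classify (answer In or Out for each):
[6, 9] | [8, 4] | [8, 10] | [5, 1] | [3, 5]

All 'In' examples share one property — max ≥ 8 — and every 'Out' example lacks it.
[6, 9]: max 9 — meets the rule, so In. [8, 4]: max 8 — meets the rule, so In. [8, 10]: max 10 — meets the rule, so In. [5, 1]: max 5 — does not pass, so Out. [3, 5]: max 5 — does not pass, so Out.

In, In, In, Out, Out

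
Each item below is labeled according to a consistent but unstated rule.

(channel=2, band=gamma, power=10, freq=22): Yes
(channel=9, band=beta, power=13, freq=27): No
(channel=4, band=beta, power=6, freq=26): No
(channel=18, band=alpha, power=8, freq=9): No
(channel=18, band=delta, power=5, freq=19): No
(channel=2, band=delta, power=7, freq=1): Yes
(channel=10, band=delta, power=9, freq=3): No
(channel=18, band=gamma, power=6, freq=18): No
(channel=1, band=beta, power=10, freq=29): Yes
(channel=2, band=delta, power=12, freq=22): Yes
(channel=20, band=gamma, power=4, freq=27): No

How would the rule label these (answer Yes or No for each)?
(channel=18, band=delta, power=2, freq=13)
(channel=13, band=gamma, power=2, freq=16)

No, No

The common property of the 'Yes' items is: channel ≤ 2. No 'No' item has it.
(channel=18, band=delta, power=2, freq=13) — channel = 18, hence No.
(channel=13, band=gamma, power=2, freq=16) — channel = 13, hence No.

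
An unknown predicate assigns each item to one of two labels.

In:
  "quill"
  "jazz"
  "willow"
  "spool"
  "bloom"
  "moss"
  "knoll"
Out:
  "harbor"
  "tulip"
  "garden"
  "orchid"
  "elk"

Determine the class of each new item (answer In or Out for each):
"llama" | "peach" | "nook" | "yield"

'In' ⟺ has a double letter.
"llama": 'll' doubled — matches, so In. "peach": no doubled letter — does not satisfy this, so Out. "nook": 'oo' doubled — matches, so In. "yield": no doubled letter — does not satisfy this, so Out.

In, Out, In, Out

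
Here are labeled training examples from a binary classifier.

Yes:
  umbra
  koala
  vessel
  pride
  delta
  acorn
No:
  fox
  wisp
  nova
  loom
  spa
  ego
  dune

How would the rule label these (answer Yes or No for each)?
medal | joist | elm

A rule that fits every label: length ≥ 5 — true of each 'Yes' example, false of each 'No' one.
medal: length 5 — matches, so Yes. joist: length 5 — matches, so Yes. elm: length 3 — fails the rule, so No.

Yes, Yes, No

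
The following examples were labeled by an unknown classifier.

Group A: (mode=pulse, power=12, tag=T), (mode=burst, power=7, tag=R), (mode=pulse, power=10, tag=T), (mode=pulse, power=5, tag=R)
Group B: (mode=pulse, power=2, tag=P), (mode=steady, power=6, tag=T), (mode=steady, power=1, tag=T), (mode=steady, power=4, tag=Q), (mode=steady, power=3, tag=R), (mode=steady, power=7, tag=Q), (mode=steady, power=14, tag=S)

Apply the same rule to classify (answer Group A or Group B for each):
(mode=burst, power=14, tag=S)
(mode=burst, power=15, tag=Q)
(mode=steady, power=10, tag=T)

The rule appears to be: mode is not steady AND power ≥ 3.
Group A: (mode=burst, power=14, tag=S), since mode is burst, power = 14.
Group A: (mode=burst, power=15, tag=Q), since mode is burst, power = 15.
Group B: (mode=steady, power=10, tag=T), since mode is steady, power = 10.

Group A, Group A, Group B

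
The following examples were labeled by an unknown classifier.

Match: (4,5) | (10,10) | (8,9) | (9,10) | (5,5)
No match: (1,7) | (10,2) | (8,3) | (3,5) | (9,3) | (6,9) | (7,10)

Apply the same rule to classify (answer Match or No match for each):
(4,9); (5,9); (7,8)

The distinguishing property — |first − second| ≤ 1 — holds for all the 'Match' cases and none of the 'No match' cases.
(4,9): No match (|4−9| = 5). (5,9): No match (|5−9| = 4). (7,8): Match (|7−8| = 1).

No match, No match, Match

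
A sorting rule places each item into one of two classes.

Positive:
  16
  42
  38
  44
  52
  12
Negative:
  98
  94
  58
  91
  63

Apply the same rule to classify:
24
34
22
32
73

The distinguishing property — at most 52 — holds for all the 'Positive' cases and none of the 'Negative' cases.
24: 24 ≤ 52, passes → Positive. 34: 34 ≤ 52, passes → Positive. 22: 22 ≤ 52, passes → Positive. 32: 32 ≤ 52, passes → Positive. 73: 73 > 52, does not satisfy this → Negative.

Positive, Positive, Positive, Positive, Negative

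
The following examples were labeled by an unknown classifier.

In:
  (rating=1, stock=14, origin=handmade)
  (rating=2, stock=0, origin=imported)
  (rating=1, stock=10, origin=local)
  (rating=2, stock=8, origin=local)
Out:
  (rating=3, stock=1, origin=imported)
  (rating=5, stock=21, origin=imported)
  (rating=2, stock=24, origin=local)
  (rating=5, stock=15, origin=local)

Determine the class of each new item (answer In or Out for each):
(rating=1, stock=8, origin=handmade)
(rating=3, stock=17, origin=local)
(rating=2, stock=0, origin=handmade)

In, Out, In

The pattern is that an item is 'In' exactly when: rating ≤ 2 AND stock ≤ 14.
(rating=1, stock=8, origin=handmade) → rating = 1, stock = 8 → In.
(rating=3, stock=17, origin=local) → rating = 3, stock = 17 → Out.
(rating=2, stock=0, origin=handmade) → rating = 2, stock = 0 → In.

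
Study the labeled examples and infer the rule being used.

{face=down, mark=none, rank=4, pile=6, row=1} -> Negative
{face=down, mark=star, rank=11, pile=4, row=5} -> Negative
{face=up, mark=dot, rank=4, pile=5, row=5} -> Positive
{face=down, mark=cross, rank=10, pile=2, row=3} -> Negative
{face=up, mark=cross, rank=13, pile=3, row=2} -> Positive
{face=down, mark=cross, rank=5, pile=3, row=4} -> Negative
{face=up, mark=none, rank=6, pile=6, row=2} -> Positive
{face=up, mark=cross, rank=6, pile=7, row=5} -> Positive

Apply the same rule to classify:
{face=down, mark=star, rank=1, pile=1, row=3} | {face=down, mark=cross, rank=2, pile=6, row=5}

The common property of the 'Positive' items is: face is up. No 'Negative' item has it.
Negative: {face=down, mark=star, rank=1, pile=1, row=3}, since face is down.
Negative: {face=down, mark=cross, rank=2, pile=6, row=5}, since face is down.

Negative, Negative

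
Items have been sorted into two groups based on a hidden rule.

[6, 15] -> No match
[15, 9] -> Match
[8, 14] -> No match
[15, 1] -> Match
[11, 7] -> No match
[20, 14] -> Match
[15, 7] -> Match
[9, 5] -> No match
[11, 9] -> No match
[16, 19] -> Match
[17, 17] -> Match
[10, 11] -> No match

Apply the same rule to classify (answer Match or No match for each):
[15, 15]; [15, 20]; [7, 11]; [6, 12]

The common property of the 'Match' items is: first ≥ 14. No 'No match' item has it.

Match, Match, No match, No match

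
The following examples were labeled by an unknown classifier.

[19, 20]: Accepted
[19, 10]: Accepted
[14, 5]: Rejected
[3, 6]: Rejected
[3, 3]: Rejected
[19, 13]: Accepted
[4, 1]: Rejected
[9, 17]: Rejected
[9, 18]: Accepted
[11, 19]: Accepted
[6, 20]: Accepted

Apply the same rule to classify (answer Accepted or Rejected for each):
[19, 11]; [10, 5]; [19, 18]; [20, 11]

The rule appears to be: max ≥ 18.
[19, 11]: max 19 — has this property, so Accepted.
[10, 5]: max 10 — does not satisfy this, so Rejected.
[19, 18]: max 19 — has this property, so Accepted.
[20, 11]: max 20 — has this property, so Accepted.

Accepted, Rejected, Accepted, Accepted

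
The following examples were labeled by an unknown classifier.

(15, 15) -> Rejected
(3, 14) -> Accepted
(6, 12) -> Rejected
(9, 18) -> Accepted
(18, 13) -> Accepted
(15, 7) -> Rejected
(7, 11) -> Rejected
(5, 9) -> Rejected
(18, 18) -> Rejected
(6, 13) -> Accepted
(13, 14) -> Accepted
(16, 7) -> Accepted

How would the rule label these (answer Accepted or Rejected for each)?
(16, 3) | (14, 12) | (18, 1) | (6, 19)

Accepted, Rejected, Accepted, Accepted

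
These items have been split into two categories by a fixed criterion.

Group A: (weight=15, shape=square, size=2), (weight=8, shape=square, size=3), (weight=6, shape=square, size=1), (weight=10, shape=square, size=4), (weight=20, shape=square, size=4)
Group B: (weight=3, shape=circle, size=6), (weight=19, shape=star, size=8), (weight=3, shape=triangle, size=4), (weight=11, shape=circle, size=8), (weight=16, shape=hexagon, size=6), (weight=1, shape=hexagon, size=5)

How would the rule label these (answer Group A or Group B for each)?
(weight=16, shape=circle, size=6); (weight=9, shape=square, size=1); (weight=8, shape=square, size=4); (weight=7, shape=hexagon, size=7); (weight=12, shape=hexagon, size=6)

Rule: shape is square. This holds for each 'Group A' example and fails for each 'Group B' one.
Group B: (weight=16, shape=circle, size=6), since shape is circle.
Group A: (weight=9, shape=square, size=1), since shape is square.
Group A: (weight=8, shape=square, size=4), since shape is square.
Group B: (weight=7, shape=hexagon, size=7), since shape is hexagon.
Group B: (weight=12, shape=hexagon, size=6), since shape is hexagon.

Group B, Group A, Group A, Group B, Group B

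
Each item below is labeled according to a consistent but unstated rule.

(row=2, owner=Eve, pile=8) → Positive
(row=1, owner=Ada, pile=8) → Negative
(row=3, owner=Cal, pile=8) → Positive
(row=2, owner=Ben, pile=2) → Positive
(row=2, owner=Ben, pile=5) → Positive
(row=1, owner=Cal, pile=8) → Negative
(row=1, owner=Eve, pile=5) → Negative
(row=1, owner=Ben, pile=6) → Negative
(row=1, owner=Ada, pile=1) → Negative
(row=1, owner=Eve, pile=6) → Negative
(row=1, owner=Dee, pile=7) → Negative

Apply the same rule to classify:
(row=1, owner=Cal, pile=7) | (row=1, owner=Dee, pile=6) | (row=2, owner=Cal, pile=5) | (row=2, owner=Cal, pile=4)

The classifier is using: row ≥ 2.
Negative: (row=1, owner=Cal, pile=7), since row = 1. Negative: (row=1, owner=Dee, pile=6), since row = 1. Positive: (row=2, owner=Cal, pile=5), since row = 2. Positive: (row=2, owner=Cal, pile=4), since row = 2.

Negative, Negative, Positive, Positive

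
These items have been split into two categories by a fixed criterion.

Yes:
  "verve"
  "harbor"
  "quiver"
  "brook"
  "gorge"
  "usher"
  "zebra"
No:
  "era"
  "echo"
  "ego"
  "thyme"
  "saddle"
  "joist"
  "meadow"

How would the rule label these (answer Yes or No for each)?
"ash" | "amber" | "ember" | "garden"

No, Yes, Yes, Yes

The simplest hypothesis consistent with all the labels is: length ≥ 4 AND contains 'r'.
No: "ash", since length 3, no 'r'. Yes: "amber", since length 5, has 'r'. Yes: "ember", since length 5, has 'r'. Yes: "garden", since length 6, has 'r'.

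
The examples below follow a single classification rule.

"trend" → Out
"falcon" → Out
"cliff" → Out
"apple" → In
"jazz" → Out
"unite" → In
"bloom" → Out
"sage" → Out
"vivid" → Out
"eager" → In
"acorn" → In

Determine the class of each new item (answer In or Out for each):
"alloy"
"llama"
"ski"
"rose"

One predicate separates the groups cleanly: starts with a vowel.
"alloy" → starts with 'a' → In. "llama" → starts with 'l' → Out. "ski" → starts with 's' → Out. "rose" → starts with 'r' → Out.

In, Out, Out, Out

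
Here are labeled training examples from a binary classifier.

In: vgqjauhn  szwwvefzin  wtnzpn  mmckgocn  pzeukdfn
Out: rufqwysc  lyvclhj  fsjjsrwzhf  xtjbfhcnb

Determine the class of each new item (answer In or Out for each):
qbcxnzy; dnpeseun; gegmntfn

Out, In, In

The distinguishing property — ends with 'n' — holds for all the 'In' cases and none of the 'Out' cases.
qbcxnzy — ends with 'y', hence Out. dnpeseun — ends with 'n', hence In. gegmntfn — ends with 'n', hence In.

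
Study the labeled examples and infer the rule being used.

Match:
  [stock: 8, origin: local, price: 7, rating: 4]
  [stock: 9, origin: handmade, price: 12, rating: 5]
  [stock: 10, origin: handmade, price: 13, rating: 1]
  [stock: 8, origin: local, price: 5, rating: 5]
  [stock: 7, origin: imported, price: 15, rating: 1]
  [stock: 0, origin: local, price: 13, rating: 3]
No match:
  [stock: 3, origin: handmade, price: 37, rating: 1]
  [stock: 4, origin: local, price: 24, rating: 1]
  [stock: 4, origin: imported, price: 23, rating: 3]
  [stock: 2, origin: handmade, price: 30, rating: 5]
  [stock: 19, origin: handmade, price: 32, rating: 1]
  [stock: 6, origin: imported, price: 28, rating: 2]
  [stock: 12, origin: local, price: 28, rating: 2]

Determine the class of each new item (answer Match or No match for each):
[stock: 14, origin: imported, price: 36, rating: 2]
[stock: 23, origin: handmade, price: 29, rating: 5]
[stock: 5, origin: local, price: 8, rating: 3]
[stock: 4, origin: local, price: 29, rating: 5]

'Match' ⟺ price ≤ 15.

No match, No match, Match, No match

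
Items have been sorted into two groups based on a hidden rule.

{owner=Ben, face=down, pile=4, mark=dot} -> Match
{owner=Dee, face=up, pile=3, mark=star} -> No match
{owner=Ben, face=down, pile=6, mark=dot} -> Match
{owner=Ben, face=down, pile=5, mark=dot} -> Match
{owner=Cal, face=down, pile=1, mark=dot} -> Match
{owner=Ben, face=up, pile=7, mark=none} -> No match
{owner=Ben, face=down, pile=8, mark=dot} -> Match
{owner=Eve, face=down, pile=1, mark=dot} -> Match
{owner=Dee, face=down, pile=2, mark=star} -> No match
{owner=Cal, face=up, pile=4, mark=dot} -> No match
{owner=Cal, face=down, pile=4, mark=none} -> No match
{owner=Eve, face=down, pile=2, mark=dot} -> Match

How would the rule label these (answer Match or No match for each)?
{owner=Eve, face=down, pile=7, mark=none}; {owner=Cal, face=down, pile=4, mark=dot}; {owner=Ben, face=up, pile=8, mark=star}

No match, Match, No match

Every 'Match' example satisfies: mark is dot AND face is down. None of the 'No match' examples do.
{owner=Eve, face=down, pile=7, mark=none}: No match (mark is none, face is down). {owner=Cal, face=down, pile=4, mark=dot}: Match (mark is dot, face is down). {owner=Ben, face=up, pile=8, mark=star}: No match (mark is star, face is up).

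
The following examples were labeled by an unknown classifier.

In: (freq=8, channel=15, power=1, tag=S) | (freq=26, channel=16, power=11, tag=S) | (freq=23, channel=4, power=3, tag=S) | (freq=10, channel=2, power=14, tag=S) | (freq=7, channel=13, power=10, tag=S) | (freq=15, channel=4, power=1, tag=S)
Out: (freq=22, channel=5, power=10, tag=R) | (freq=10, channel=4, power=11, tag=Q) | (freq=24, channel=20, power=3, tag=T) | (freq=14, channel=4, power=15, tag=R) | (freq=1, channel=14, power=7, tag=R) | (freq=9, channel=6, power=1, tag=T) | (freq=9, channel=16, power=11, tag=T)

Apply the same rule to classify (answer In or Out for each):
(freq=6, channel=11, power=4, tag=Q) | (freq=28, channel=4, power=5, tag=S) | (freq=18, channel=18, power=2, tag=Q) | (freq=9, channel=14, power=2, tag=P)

The distinguishing property — tag is S — holds for all the 'In' cases and none of the 'Out' cases.

Out, In, Out, Out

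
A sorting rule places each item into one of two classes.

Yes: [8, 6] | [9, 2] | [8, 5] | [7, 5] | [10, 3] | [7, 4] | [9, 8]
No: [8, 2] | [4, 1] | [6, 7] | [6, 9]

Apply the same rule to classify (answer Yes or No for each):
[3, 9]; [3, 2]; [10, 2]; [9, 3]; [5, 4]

All 'Yes' examples share one property — first > second AND sum ≥ 11 — and every 'No' example lacks it.
[3, 9] — 3 < 9, 3+9 = 12, hence No.
[3, 2] — 3 > 2, 3+2 = 5, hence No.
[10, 2] — 10 > 2, 10+2 = 12, hence Yes.
[9, 3] — 9 > 3, 9+3 = 12, hence Yes.
[5, 4] — 5 > 4, 5+4 = 9, hence No.

No, No, Yes, Yes, No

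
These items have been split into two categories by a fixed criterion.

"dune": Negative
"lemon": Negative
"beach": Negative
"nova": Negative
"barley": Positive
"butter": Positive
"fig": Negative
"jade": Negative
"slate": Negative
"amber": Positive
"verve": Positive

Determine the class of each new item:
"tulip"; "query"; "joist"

Negative, Positive, Negative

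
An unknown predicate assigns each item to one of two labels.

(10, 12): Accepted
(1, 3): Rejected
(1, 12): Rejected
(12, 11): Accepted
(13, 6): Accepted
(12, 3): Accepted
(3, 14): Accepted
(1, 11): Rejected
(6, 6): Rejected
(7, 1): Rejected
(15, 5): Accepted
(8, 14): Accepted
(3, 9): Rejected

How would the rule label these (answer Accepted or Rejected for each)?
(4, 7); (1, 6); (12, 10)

Rejected, Rejected, Accepted

All 'Accepted' examples share one property — sum ≥ 15 — and every 'Rejected' example lacks it.
(4, 7) — 4+7 = 11, hence Rejected. (1, 6) — 1+6 = 7, hence Rejected. (12, 10) — 12+10 = 22, hence Accepted.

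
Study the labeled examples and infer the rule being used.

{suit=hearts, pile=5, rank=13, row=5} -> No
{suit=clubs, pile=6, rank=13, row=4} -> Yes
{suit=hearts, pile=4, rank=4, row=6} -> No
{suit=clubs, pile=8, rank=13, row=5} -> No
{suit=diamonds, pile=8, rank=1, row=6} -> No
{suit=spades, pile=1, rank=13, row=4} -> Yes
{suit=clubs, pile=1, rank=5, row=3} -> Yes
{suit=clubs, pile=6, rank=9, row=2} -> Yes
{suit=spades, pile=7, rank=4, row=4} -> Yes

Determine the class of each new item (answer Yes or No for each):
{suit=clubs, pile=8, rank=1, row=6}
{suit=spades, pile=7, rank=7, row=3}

No, Yes

Every 'Yes' example satisfies: row ≤ 4. None of the 'No' examples do.
{suit=clubs, pile=8, rank=1, row=6}: No (row = 6).
{suit=spades, pile=7, rank=7, row=3}: Yes (row = 3).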